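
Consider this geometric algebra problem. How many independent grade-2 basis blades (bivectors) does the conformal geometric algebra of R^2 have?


The conformal model of R^2 uses Cl(3,1) with m = 2 + 2 = 4 generators.
Number of grade-2 blades = C(m, 2) = C(4, 2)
= 4*3/2 = 6


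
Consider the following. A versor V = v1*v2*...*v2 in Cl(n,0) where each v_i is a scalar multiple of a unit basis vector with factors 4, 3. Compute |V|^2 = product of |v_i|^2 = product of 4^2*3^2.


Each vector v_i has |v_i|^2 = s_i^2
Squared scales: 4^2 = 16, 3^2 = 9
|V|^2 = 16 * 9
= 144


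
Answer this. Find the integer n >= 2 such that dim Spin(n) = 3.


dim Spin(n) = dim so(n) = n(n-1)/2.
Solve n(n-1)/2 = 3, i.e. n^2 - n - 6 = 0.
Discriminant = 1 + 8*3 = 25
n = (1 + sqrt(25))/2 = (1 + 5)/2 = 3


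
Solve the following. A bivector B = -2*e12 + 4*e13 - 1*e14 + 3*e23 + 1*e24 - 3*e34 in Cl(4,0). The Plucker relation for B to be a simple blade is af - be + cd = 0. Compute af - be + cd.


Plucker relation: af - be + cd
a*f = (-2)*(-3) = 6
b*e = 4*1 = 4
c*d = (-1)*3 = -3
af - be + cd = 6 - 4 + (-3)
= -1


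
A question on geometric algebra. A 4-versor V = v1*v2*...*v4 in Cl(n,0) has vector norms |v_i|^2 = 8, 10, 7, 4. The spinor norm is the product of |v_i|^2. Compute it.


Spinor norm N(V) = |v1|^2 * |v2|^2 * ... * |v4|^2
= 8 * 10 * 7 * 4
Running product: 8, 80, 560, 2240
N(V) = 2240


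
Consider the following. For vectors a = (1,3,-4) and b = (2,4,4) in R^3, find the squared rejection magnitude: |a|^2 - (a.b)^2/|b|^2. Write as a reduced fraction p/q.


|a|^2 = 1^2 + 3^2 + (-4)^2 = 26
|b|^2 = 2^2 + 4^2 + 4^2 = 36
a . b = 1*2 + 3*4 + (-4)*4 = -2
(a.b)^2 = (-2)^2 = 4
|rej|^2 = 26 - 4/36
= (936 - 4)/36
= 932/36
In lowest terms: 233/9


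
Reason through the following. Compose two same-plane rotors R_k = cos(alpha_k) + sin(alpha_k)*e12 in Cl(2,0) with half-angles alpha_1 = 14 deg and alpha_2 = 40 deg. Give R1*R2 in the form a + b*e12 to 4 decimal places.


Same-plane rotors commute and their half-angles add:
R1*R2 = cos(a1 + a2) + sin(a1 + a2)*e12.
a1 + a2 = 14 + 40 = 54 deg
cos(54 deg) = 0.5878
sin(54 deg) = 0.8090
R1*R2 = 0.5878 + 0.8090*e12


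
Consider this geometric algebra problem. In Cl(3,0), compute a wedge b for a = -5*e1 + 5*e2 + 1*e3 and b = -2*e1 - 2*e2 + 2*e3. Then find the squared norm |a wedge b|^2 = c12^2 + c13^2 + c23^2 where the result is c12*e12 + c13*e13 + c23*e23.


a wedge b = (a1*b2 - a2*b1)*e12 + (a1*b3 - a3*b1)*e13 + (a2*b3 - a3*b2)*e23
e12 coeff: (-5)*(-2) - 5*(-2) = 10 - (-10) = 20
e13 coeff: (-5)*2 - 1*(-2) = -10 - (-2) = -8
e23 coeff: 5*2 - 1*(-2) = 10 - (-2) = 12
|a wedge b|^2 = 20^2 + (-8)^2 + 12^2
= 400 + 64 + 144
= 608


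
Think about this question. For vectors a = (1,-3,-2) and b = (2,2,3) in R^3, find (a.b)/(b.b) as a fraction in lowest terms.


Projection coefficient = (a . b) / (b . b)
a . b = 1*2 + (-3)*2 + (-2)*3
= 2 + (-6) + (-6) = -10
b . b = 2^2 + 2^2 + 3^2
= 4 + 4 + 9 = 17
Coefficient = -10/17
In lowest terms: -10/17


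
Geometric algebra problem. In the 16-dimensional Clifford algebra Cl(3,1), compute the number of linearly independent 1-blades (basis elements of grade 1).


Number of grade-k basis blades in Cl(p,q) with n = p + q is C(n, k).
n = 3 + 1 = 4
C(4, 1) = 4! / (1! * 3!)
= 24 / (1 * 6)
= 4


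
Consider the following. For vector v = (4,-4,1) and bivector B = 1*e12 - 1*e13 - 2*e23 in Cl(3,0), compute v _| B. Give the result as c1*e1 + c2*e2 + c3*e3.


Left contraction v _| B = <vB>_1 (grade-1 part of the geometric product vB).
Using e1_|e12 = e2, e2_|e12 = -e1, e1_|e13 = e3, e3_|e13 = -e1, e2_|e23 = e3, e3_|e23 = -e2:
e1 coeff: -v2*b12 - v3*b13 = -(-4)*(1) - (1)*(-1) = 5
e2 coeff: v1*b12 - v3*b23 = (4)*(1) - (1)*(-2) = 6
e3 coeff: v1*b13 + v2*b23 = (4)*(-1) + (-4)*(-2) = 4
v _| B = 5*e1 + 6*e2 + 4*e3


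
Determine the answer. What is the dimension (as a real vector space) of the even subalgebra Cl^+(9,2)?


Even subalgebra dimension = 2^(n-1)
n = 9 + 2 = 11
2^(11 - 1) = 2^10 = 1024
Verification: sum of C(11,k) for even k = 1 + 55 + 330 + 462 + 165 + 11 = 1024
Result = 1024


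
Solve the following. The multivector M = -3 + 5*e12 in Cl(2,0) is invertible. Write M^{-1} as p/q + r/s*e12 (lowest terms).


M = -3 + 5*e12, where e12^2 = -1.
Since M commutes with its reverse ~M = a - b*e12, M * ~M = a^2 - b^2*e12^2 = a^2 + b^2.
So M^{-1} = ~M / (a^2 + b^2) = (a - b*e12)/(a^2 + b^2).
a^2 + b^2 = 9 + 25 = 34
Scalar part = -3/34 = -3/34
Bivector coeff = -5/34 = -5/34
M^{-1} = -3/34 - 5/34*e12


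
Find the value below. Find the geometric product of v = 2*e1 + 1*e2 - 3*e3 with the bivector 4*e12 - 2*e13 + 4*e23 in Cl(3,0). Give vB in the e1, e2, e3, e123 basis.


vB has grade-1 (vector) and grade-3 (trivector) parts: vB = (v _| B) + (v ^ B).
Vector part <vB>_1:
  e1: -v2*b12 - v3*b13 = -(1)*(4) - (-3)*(-2) = -10
  e2: v1*b12 - v3*b23 = (2)*(4) - (-3)*(4) = 20
  e3: v1*b13 + v2*b23 = (2)*(-2) + (1)*(4) = 0
Trivector part <vB>_3:
  e123: v1*b23 - v2*b13 + v3*b12 = (2)*(4) - (1)*(-2) + (-3)*(4) = -2
vB = -10*e1 + 20*e2 + 0*e3 - 2*e123


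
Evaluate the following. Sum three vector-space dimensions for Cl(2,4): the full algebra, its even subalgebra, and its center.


n = 2 + 4 = 6
Total dim = 2^6 = 64
Even subalgebra dim = 2^5 = 32
n is even, so center dim = 1
Sum = 64 + 32 + 1 = 97


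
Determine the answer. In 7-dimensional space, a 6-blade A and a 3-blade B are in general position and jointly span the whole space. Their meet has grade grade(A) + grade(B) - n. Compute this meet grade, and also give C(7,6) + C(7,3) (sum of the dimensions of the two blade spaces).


Meet grade = grade(A) + grade(B) - n
= 6 + 3 - 7 = 2
C(7,6) = 7
C(7,3) = 35
dim_A + dim_B = 7 + 35 = 42


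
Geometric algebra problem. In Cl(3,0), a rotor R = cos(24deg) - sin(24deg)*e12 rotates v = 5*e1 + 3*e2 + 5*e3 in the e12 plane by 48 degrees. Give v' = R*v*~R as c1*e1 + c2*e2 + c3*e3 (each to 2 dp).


Rotor R = cos(24deg) - sin(24deg)*e12
Rotation angle theta = 2 * 24 = 48 degrees in the e12 plane (e1 -> e2).
The component perpendicular to the plane (e3) is invariant: v'_3 = v3 = 5.00
cos(48deg) = 0.6691, sin(48deg) = 0.7431
v'_1 = v1*cos(theta) - v2*sin(theta) = 5*0.6691 - 3*0.7431 = 1.12
v'_2 = v1*sin(theta) + v2*cos(theta) = 5*0.7431 + 3*0.6691 = 5.72
v' = 1.12*e1 + 5.72*e2 + 5.00*e3


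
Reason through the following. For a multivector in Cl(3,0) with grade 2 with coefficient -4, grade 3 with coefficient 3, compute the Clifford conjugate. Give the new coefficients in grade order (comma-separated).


Clifford conjugate sign for grade k: (-1)^(k(k+1)/2)
Grade 2: (-1)^(2*3/2) = (-1)^3 = -1, coeff -4 -> 4
Grade 3: (-1)^(3*4/2) = (-1)^6 = 1, coeff 3 -> 3
Conjugated coefficients: 4, 3


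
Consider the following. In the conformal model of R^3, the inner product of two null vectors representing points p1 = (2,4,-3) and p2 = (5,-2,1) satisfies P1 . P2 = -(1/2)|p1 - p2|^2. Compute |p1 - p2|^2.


p1 - p2 = (-3, 6, -4)
|p1 - p2|^2 = (-3)^2 + 6^2 + (-4)^2
= 9 + 36 + 16
= 61


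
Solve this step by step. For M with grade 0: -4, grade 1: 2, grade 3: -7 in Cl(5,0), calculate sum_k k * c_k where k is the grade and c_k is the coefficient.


Grade-weighted sum = sum of grade_k * coefficient_k
0*(-4) = 0
1*2 = 2
3*(-7) = -21
Total = 0 + 2 + (-21) = -19


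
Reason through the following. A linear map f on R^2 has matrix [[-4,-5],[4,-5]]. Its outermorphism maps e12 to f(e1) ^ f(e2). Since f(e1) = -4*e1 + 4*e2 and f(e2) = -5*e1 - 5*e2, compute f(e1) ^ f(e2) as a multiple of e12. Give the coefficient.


The outermorphism of a linear map f sends e1^e2 to f(e1)^f(e2).
f(e1) = -4*e1 + 4*e2
f(e2) = -5*e1 - 5*e2
f(e1) ^ f(e2) = (-4*e1 + 4*e2) ^ (-5*e1 - 5*e2)
= (-4)*(-5)*e12 + 4*(-5)*e21
= (20 - (-20))*e12
= 40*e12
Coefficient = 40


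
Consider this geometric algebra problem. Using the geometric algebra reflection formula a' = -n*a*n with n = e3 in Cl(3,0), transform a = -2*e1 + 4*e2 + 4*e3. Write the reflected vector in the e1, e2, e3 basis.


Reflection formula: a' = -n*a*n, with n = e3 (unit vector, n^2 = 1).
For reflection through hyperplane perp to e3:
The component along e3 flips sign, others stay.
a = (-2, 4, 4)
a' = (-2, 4, -4)
a' = -2*e1 + 4*e2 - 4*e3


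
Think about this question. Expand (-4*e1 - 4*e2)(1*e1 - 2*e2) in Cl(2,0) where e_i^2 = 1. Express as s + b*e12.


Expand: (-4*e1 - 4*e2)(1*e1 - 2*e2)
= (-4)*1*e1e1 + (-4)*(-2)*e1e2 + (-4)*1*e2e1 + (-4)*(-2)*e2e2
Using e1^2 = e2^2 = 1, e2e1 = -e1e2:
Scalar part s = (-4)*1 + (-4)*(-2) = -4 + 8 = 4
Bivector part b = (-4)*(-2) - (-4)*1 = 8 - (-4) = 12
uv = 4 + 12*e12


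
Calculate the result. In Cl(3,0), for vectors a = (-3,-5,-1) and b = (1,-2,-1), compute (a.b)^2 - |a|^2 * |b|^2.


a . b = (-3)*1 + (-5)*(-2) + (-1)*(-1)
= -3 + 10 + 1 = 8
|a|^2 = (-3)^2 + (-5)^2 + (-1)^2 = 35
|b|^2 = 1^2 + (-2)^2 + (-1)^2 = 6
(a.b)^2 = 8^2 = 64
|a|^2 * |b|^2 = 35 * 6 = 210
Result = 64 - 210 = -146


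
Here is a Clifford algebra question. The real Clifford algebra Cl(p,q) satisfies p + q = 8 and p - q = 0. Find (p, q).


We need p + q = 8 and p - q = 0.
Adding: 2p = 8 + 0 = 8, so p = 4.
Then q = 8 - 4 = 4.
(p, q) = (4, 4)


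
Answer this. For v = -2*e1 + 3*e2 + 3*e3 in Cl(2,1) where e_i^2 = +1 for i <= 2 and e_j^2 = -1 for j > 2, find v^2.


v^2 = sum of c_i^2 * e_i^2
Positive signature terms (e_i^2 = +1): (-2)^2 + 3^2 = 13
Negative signature terms (e_j^2 = -1): 3^2 = 9
v^2 = 13 - 9 = 4


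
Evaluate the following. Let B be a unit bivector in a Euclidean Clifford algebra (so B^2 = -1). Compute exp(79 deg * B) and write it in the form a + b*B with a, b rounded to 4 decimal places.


For a unit bivector B with B^2 = -1, the exponential series gives
e^(theta*B) = cos(theta) + sin(theta)*B (the GA analogue of Euler's formula).
theta = 79 degrees = 1.37881 rad
cos(79 deg) = 0.1908
sin(79 deg) = 0.9816
exp(theta*B) = 0.1908 + 0.9816*B


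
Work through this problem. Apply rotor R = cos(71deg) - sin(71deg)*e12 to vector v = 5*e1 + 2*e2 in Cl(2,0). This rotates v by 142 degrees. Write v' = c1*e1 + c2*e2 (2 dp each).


Rotor R = cos(71deg) - sin(71deg)*e12
Rotation angle theta = 2 * 71 = 142 degrees
v' = R*v*~R rotates v by theta.
cos(142deg) = -0.7880, sin(142deg) = 0.6157
v'_1 = 5*cos(142deg) - 2*sin(142deg)
= 5*(-0.7880) - 2*0.6157
= -5.17
v'_2 = 5*sin(142deg) + 2*cos(142deg)
= 5*0.6157 + 2*(-0.7880)
= 1.50
v' = -5.17*e1 + 1.50*e2


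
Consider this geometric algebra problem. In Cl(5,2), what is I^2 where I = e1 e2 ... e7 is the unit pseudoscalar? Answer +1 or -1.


The pseudoscalar I = e1...e_n (product of all n generators) of Cl(p,q) satisfies I^2 = (-1)^(q + n(n-1)/2).
p = 5, q = 2, n = p + q = 7
n(n-1)/2 = 7 * 6 / 2 = 21
Exponent = q + n(n-1)/2 = 2 + 21 = 23
I^2 = (-1)^23 = -1


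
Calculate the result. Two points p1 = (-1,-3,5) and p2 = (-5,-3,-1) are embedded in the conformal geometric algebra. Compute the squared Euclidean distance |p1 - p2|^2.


p1 - p2 = (4, 0, 6)
|p1 - p2|^2 = 4^2 + 0^2 + 6^2
= 16 + 0 + 36
= 52


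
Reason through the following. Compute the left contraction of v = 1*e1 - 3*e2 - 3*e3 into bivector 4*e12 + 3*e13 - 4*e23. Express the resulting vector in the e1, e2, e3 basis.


Left contraction v _| B = <vB>_1 (grade-1 part of the geometric product vB).
Using e1_|e12 = e2, e2_|e12 = -e1, e1_|e13 = e3, e3_|e13 = -e1, e2_|e23 = e3, e3_|e23 = -e2:
e1 coeff: -v2*b12 - v3*b13 = -(-3)*(4) - (-3)*(3) = 21
e2 coeff: v1*b12 - v3*b23 = (1)*(4) - (-3)*(-4) = -8
e3 coeff: v1*b13 + v2*b23 = (1)*(3) + (-3)*(-4) = 15
v _| B = 21*e1 - 8*e2 + 15*e3


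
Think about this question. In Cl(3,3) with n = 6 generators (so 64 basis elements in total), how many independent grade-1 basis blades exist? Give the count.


Number of grade-k basis blades in Cl(p,q) with n = p + q is C(n, k).
n = 3 + 3 = 6
C(6, 1) = 6! / (1! * 5!)
= 720 / (1 * 120)
= 6


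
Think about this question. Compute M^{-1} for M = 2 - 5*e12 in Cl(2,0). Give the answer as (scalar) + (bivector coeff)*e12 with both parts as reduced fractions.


M = 2 - 5*e12, where e12^2 = -1.
Since M commutes with its reverse ~M = a - b*e12, M * ~M = a^2 - b^2*e12^2 = a^2 + b^2.
So M^{-1} = ~M / (a^2 + b^2) = (a - b*e12)/(a^2 + b^2).
a^2 + b^2 = 4 + 25 = 29
Scalar part = 2/29 = 2/29
Bivector coeff = 5/29 = 5/29
M^{-1} = 2/29 + 5/29*e12


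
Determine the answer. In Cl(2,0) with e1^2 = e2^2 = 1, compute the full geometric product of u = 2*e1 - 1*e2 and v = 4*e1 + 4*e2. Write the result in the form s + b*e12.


Expand: (2*e1 - 1*e2)(4*e1 + 4*e2)
= 2*4*e1e1 + 2*4*e1e2 + (-1)*4*e2e1 + (-1)*4*e2e2
Using e1^2 = e2^2 = 1, e2e1 = -e1e2:
Scalar part s = 2*4 + (-1)*4 = 8 + (-4) = 4
Bivector part b = 2*4 - (-1)*4 = 8 - (-4) = 12
uv = 4 + 12*e12


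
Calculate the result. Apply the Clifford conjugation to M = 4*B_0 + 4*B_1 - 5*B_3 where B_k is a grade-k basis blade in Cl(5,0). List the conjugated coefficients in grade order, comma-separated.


Clifford conjugate sign for grade k: (-1)^(k(k+1)/2)
Grade 0: (-1)^(0*1/2) = (-1)^0 = 1, coeff 4 -> 4
Grade 1: (-1)^(1*2/2) = (-1)^1 = -1, coeff 4 -> -4
Grade 3: (-1)^(3*4/2) = (-1)^6 = 1, coeff -5 -> -5
Conjugated coefficients: 4, -4, -5


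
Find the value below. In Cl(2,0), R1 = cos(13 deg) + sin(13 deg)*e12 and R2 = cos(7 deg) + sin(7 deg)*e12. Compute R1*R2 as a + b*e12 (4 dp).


Same-plane rotors commute and their half-angles add:
R1*R2 = cos(a1 + a2) + sin(a1 + a2)*e12.
a1 + a2 = 13 + 7 = 20 deg
cos(20 deg) = 0.9397
sin(20 deg) = 0.3420
R1*R2 = 0.9397 + 0.3420*e12


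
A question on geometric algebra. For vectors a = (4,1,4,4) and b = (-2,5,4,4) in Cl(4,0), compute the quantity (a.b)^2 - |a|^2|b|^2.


a . b = 4*(-2) + 1*5 + 4*4 + 4*4
= -8 + 5 + 16 + 16 = 29
|a|^2 = 4^2 + 1^2 + 4^2 + 4^2 = 49
|b|^2 = (-2)^2 + 5^2 + 4^2 + 4^2 = 61
(a.b)^2 = 29^2 = 841
|a|^2 * |b|^2 = 49 * 61 = 2989
Result = 841 - 2989 = -2148


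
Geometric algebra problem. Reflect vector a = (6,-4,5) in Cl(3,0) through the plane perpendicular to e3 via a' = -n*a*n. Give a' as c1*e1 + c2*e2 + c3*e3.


Reflection formula: a' = -n*a*n, with n = e3 (unit vector, n^2 = 1).
For reflection through hyperplane perp to e3:
The component along e3 flips sign, others stay.
a = (6, -4, 5)
a' = (6, -4, -5)
a' = 6*e1 - 4*e2 - 5*e3


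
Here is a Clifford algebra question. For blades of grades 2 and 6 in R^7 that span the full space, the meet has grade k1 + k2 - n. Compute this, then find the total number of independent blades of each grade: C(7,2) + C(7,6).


Meet grade = grade(A) + grade(B) - n
= 2 + 6 - 7 = 1
C(7,2) = 21
C(7,6) = 7
dim_A + dim_B = 21 + 7 = 28


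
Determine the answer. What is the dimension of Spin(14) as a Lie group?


Spin(n) double-covers SO(n); both have Lie algebra so(n) of dimension n(n-1)/2.
n = 14
n(n-1) = 14 * 13 = 182
dim Spin(14) = 182/2 = 91


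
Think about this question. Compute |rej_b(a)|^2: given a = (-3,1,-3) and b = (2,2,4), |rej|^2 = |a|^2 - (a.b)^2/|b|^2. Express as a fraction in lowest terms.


|a|^2 = (-3)^2 + 1^2 + (-3)^2 = 19
|b|^2 = 2^2 + 2^2 + 4^2 = 24
a . b = (-3)*2 + 1*2 + (-3)*4 = -16
(a.b)^2 = (-16)^2 = 256
|rej|^2 = 19 - 256/24
= (456 - 256)/24
= 200/24
In lowest terms: 25/3


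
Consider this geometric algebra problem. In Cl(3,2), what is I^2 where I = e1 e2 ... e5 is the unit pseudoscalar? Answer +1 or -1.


The pseudoscalar I = e1...e_n (product of all n generators) of Cl(p,q) satisfies I^2 = (-1)^(q + n(n-1)/2).
p = 3, q = 2, n = p + q = 5
n(n-1)/2 = 5 * 4 / 2 = 10
Exponent = q + n(n-1)/2 = 2 + 10 = 12
I^2 = (-1)^12 = +1


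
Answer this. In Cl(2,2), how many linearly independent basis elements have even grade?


Even subalgebra dimension = 2^(n-1)
n = 2 + 2 = 4
2^(4 - 1) = 2^3 = 8
Verification: sum of C(4,k) for even k = 1 + 6 + 1 = 8
Result = 8


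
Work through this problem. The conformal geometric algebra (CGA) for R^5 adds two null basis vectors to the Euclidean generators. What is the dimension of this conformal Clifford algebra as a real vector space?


The conformal model of R^5 uses Cl(6,1): the 5 Euclidean generators plus two extra orthogonal generators e+ (e+^2 = +1) and e- (e-^2 = -1), from which the null vectors e0, einf are built.
Number of generators m = 5 + 2 = 7.
dim Cl(p,q) = 2^m = 2^7 = 128


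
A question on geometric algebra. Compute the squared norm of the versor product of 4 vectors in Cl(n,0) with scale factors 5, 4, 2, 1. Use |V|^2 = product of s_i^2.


Each vector v_i has |v_i|^2 = s_i^2
Squared scales: 5^2 = 25, 4^2 = 16, 2^2 = 4, 1^2 = 1
|V|^2 = 25 * 16 * 4 * 1
= 1600


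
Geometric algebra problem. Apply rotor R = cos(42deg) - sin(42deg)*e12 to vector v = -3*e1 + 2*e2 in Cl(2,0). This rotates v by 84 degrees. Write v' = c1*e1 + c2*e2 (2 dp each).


Rotor R = cos(42deg) - sin(42deg)*e12
Rotation angle theta = 2 * 42 = 84 degrees
v' = R*v*~R rotates v by theta.
cos(84deg) = 0.1045, sin(84deg) = 0.9945
v'_1 = -3*cos(84deg) - 2*sin(84deg)
= -3*0.1045 - 2*0.9945
= -2.30
v'_2 = -3*sin(84deg) + 2*cos(84deg)
= -3*0.9945 + 2*0.1045
= -2.77
v' = -2.30*e1 - 2.77*e2


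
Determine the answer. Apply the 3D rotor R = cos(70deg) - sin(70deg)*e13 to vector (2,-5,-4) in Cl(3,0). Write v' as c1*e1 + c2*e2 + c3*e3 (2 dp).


Rotor R = cos(70deg) - sin(70deg)*e13
Rotation angle theta = 2 * 70 = 140 degrees in the e13 plane (e1 -> e3).
The component perpendicular to the plane (e2) is invariant: v'_2 = v2 = -5.00
cos(140deg) = -0.7660, sin(140deg) = 0.6428
v'_1 = v1*cos(theta) - v3*sin(theta) = 2*(-0.7660) - (-4)*0.6428 = 1.04
v'_3 = v1*sin(theta) + v3*cos(theta) = 2*0.6428 + (-4)*(-0.7660) = 4.35
v' = 1.04*e1 - 5.00*e2 + 4.35*e3


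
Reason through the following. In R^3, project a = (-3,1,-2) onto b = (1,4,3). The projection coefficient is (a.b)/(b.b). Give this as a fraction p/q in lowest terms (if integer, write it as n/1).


Projection coefficient = (a . b) / (b . b)
a . b = (-3)*1 + 1*4 + (-2)*3
= -3 + 4 + (-6) = -5
b . b = 1^2 + 4^2 + 3^2
= 1 + 16 + 9 = 26
Coefficient = -5/26
In lowest terms: -5/26


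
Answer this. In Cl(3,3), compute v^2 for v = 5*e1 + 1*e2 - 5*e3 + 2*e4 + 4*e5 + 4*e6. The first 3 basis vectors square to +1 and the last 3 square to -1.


v^2 = sum of c_i^2 * e_i^2
Positive signature terms (e_i^2 = +1): 5^2 + 1^2 + (-5)^2 = 51
Negative signature terms (e_j^2 = -1): 2^2 + 4^2 + 4^2 = 36
v^2 = 51 - 36 = 15


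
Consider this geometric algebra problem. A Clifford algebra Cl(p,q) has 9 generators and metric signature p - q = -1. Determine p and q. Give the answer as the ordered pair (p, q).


We need p + q = 9 and p - q = -1.
Adding: 2p = 9 + (-1) = 8, so p = 4.
Then q = 9 - 4 = 5.
(p, q) = (4, 5)


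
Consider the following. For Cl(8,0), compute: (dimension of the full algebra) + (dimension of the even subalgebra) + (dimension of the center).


n = 8 + 0 = 8
Total dim = 2^8 = 256
Even subalgebra dim = 2^7 = 128
n is even, so center dim = 1
Sum = 256 + 128 + 1 = 385


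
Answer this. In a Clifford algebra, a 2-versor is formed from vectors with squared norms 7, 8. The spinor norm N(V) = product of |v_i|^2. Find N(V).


Spinor norm N(V) = |v1|^2 * |v2|^2 * ... * |v2|^2
= 7 * 8
Running product: 7, 56
N(V) = 56


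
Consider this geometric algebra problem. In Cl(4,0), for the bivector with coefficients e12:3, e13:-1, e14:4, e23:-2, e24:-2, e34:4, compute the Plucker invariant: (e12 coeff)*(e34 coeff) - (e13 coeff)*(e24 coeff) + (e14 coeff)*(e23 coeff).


Plucker relation: af - be + cd
a*f = 3*4 = 12
b*e = (-1)*(-2) = 2
c*d = 4*(-2) = -8
af - be + cd = 12 - 2 + (-8)
= 2


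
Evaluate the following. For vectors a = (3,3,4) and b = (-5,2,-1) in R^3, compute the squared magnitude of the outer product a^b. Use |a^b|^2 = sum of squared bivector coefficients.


a wedge b = (a1*b2 - a2*b1)*e12 + (a1*b3 - a3*b1)*e13 + (a2*b3 - a3*b2)*e23
e12 coeff: 3*2 - 3*(-5) = 6 - (-15) = 21
e13 coeff: 3*(-1) - 4*(-5) = -3 - (-20) = 17
e23 coeff: 3*(-1) - 4*2 = -3 - 8 = -11
|a wedge b|^2 = 21^2 + 17^2 + (-11)^2
= 441 + 289 + 121
= 851


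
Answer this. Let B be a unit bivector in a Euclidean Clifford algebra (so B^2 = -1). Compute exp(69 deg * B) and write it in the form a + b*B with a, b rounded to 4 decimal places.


For a unit bivector B with B^2 = -1, the exponential series gives
e^(theta*B) = cos(theta) + sin(theta)*B (the GA analogue of Euler's formula).
theta = 69 degrees = 1.204277 rad
cos(69 deg) = 0.3584
sin(69 deg) = 0.9336
exp(theta*B) = 0.3584 + 0.9336*B


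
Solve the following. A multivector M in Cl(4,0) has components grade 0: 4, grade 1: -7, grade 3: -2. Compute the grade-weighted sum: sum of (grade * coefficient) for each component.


Grade-weighted sum = sum of grade_k * coefficient_k
0*4 = 0
1*(-7) = -7
3*(-2) = -6
Total = 0 + (-7) + (-6) = -13


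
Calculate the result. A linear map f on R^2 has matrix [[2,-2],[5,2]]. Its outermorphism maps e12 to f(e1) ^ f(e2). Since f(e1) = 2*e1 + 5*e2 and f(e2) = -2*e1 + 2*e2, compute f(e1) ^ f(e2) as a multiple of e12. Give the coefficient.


The outermorphism of a linear map f sends e1^e2 to f(e1)^f(e2).
f(e1) = 2*e1 + 5*e2
f(e2) = -2*e1 + 2*e2
f(e1) ^ f(e2) = (2*e1 + 5*e2) ^ (-2*e1 + 2*e2)
= 2*2*e12 + 5*(-2)*e21
= (4 - (-10))*e12
= 14*e12
Coefficient = 14


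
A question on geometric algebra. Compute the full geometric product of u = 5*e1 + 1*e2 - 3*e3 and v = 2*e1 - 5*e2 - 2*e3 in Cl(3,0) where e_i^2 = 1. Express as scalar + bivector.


In Cl(3,0): e_i^2 = 1, e_ie_j = -e_je_i for i != j.
Scalar part = u . v = 5*2 + 1*(-5) + (-3)*(-2)
= 10 + (-5) + 6 = 11
e12 coeff = 5*(-5) - 1*2 = -25 - 2 = -27
e13 coeff = 5*(-2) - (-3)*2 = -10 - (-6) = -4
e23 coeff = 1*(-2) - (-3)*(-5) = -2 - 15 = -17
uv = 11 - 27*e12 - 4*e13 - 17*e23


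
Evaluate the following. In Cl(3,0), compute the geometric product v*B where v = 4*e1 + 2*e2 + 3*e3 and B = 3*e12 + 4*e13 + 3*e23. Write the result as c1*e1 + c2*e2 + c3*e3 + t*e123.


vB has grade-1 (vector) and grade-3 (trivector) parts: vB = (v _| B) + (v ^ B).
Vector part <vB>_1:
  e1: -v2*b12 - v3*b13 = -(2)*(3) - (3)*(4) = -18
  e2: v1*b12 - v3*b23 = (4)*(3) - (3)*(3) = 3
  e3: v1*b13 + v2*b23 = (4)*(4) + (2)*(3) = 22
Trivector part <vB>_3:
  e123: v1*b23 - v2*b13 + v3*b12 = (4)*(3) - (2)*(4) + (3)*(3) = 13
vB = -18*e1 + 3*e2 + 22*e3 + 13*e123


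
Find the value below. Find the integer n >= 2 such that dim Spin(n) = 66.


dim Spin(n) = dim so(n) = n(n-1)/2.
Solve n(n-1)/2 = 66, i.e. n^2 - n - 132 = 0.
Discriminant = 1 + 8*66 = 529
n = (1 + sqrt(529))/2 = (1 + 23)/2 = 12


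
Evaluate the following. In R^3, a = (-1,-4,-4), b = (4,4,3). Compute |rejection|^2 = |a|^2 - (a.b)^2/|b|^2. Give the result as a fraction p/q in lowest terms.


|a|^2 = (-1)^2 + (-4)^2 + (-4)^2 = 33
|b|^2 = 4^2 + 4^2 + 3^2 = 41
a . b = (-1)*4 + (-4)*4 + (-4)*3 = -32
(a.b)^2 = (-32)^2 = 1024
|rej|^2 = 33 - 1024/41
= (1353 - 1024)/41
= 329/41
In lowest terms: 329/41


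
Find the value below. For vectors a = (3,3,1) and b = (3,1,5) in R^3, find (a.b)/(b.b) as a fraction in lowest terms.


Projection coefficient = (a . b) / (b . b)
a . b = 3*3 + 3*1 + 1*5
= 9 + 3 + 5 = 17
b . b = 3^2 + 1^2 + 5^2
= 9 + 1 + 25 = 35
Coefficient = 17/35
In lowest terms: 17/35


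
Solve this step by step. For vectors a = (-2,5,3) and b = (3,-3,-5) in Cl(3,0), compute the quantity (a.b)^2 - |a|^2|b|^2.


a . b = (-2)*3 + 5*(-3) + 3*(-5)
= -6 + (-15) + (-15) = -36
|a|^2 = (-2)^2 + 5^2 + 3^2 = 38
|b|^2 = 3^2 + (-3)^2 + (-5)^2 = 43
(a.b)^2 = (-36)^2 = 1296
|a|^2 * |b|^2 = 38 * 43 = 1634
Result = 1296 - 1634 = -338


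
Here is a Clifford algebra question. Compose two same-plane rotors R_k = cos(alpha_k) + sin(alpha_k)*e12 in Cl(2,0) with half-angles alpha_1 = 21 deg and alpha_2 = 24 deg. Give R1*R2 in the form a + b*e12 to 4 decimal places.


Same-plane rotors commute and their half-angles add:
R1*R2 = cos(a1 + a2) + sin(a1 + a2)*e12.
a1 + a2 = 21 + 24 = 45 deg
cos(45 deg) = 0.7071
sin(45 deg) = 0.7071
R1*R2 = 0.7071 + 0.7071*e12


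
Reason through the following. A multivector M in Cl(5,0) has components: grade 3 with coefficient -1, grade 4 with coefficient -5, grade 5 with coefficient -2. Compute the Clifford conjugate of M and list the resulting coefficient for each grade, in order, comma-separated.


Clifford conjugate sign for grade k: (-1)^(k(k+1)/2)
Grade 3: (-1)^(3*4/2) = (-1)^6 = 1, coeff -1 -> -1
Grade 4: (-1)^(4*5/2) = (-1)^10 = 1, coeff -5 -> -5
Grade 5: (-1)^(5*6/2) = (-1)^15 = -1, coeff -2 -> 2
Conjugated coefficients: -1, -5, 2


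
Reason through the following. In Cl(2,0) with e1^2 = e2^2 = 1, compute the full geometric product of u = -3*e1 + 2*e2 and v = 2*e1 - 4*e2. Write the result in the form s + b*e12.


Expand: (-3*e1 + 2*e2)(2*e1 - 4*e2)
= (-3)*2*e1e1 + (-3)*(-4)*e1e2 + 2*2*e2e1 + 2*(-4)*e2e2
Using e1^2 = e2^2 = 1, e2e1 = -e1e2:
Scalar part s = (-3)*2 + 2*(-4) = -6 + (-8) = -14
Bivector part b = (-3)*(-4) - 2*2 = 12 - 4 = 8
uv = -14 + 8*e12


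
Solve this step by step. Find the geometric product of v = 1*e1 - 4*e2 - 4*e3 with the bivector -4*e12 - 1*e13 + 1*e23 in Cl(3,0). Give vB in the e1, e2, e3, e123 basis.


vB has grade-1 (vector) and grade-3 (trivector) parts: vB = (v _| B) + (v ^ B).
Vector part <vB>_1:
  e1: -v2*b12 - v3*b13 = -(-4)*(-4) - (-4)*(-1) = -20
  e2: v1*b12 - v3*b23 = (1)*(-4) - (-4)*(1) = 0
  e3: v1*b13 + v2*b23 = (1)*(-1) + (-4)*(1) = -5
Trivector part <vB>_3:
  e123: v1*b23 - v2*b13 + v3*b12 = (1)*(1) - (-4)*(-1) + (-4)*(-4) = 13
vB = -20*e1 + 0*e2 - 5*e3 + 13*e123


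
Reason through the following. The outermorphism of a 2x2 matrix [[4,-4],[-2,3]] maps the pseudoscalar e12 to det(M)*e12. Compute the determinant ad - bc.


The outermorphism of a linear map f sends e1^e2 to f(e1)^f(e2).
f(e1) = 4*e1 - 2*e2
f(e2) = -4*e1 + 3*e2
f(e1) ^ f(e2) = (4*e1 - 2*e2) ^ (-4*e1 + 3*e2)
= 4*3*e12 + (-2)*(-4)*e21
= (12 - 8)*e12
= 4*e12
Coefficient = 4


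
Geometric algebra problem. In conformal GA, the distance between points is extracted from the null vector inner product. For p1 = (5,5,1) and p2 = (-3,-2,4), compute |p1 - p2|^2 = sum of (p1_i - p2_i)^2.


p1 - p2 = (8, 7, -3)
|p1 - p2|^2 = 8^2 + 7^2 + (-3)^2
= 64 + 49 + 9
= 122


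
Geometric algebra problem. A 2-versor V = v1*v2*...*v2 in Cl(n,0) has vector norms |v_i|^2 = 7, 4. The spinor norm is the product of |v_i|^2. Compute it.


Spinor norm N(V) = |v1|^2 * |v2|^2 * ... * |v2|^2
= 7 * 4
Running product: 7, 28
N(V) = 28


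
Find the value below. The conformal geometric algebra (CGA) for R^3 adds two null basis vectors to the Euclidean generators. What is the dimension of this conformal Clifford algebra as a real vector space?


The conformal model of R^3 uses Cl(4,1): the 3 Euclidean generators plus two extra orthogonal generators e+ (e+^2 = +1) and e- (e-^2 = -1), from which the null vectors e0, einf are built.
Number of generators m = 3 + 2 = 5.
dim Cl(p,q) = 2^m = 2^5 = 32


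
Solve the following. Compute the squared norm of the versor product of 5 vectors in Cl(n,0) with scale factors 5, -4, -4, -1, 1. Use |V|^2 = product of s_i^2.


Each vector v_i has |v_i|^2 = s_i^2
Squared scales: 5^2 = 25, (-4)^2 = 16, (-4)^2 = 16, (-1)^2 = 1, 1^2 = 1
|V|^2 = 25 * 16 * 16 * 1 * 1
= 6400


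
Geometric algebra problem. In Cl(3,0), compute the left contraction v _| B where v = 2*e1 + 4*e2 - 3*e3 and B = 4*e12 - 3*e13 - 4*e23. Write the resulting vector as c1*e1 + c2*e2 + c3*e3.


Left contraction v _| B = <vB>_1 (grade-1 part of the geometric product vB).
Using e1_|e12 = e2, e2_|e12 = -e1, e1_|e13 = e3, e3_|e13 = -e1, e2_|e23 = e3, e3_|e23 = -e2:
e1 coeff: -v2*b12 - v3*b13 = -(4)*(4) - (-3)*(-3) = -25
e2 coeff: v1*b12 - v3*b23 = (2)*(4) - (-3)*(-4) = -4
e3 coeff: v1*b13 + v2*b23 = (2)*(-3) + (4)*(-4) = -22
v _| B = -25*e1 - 4*e2 - 22*e3


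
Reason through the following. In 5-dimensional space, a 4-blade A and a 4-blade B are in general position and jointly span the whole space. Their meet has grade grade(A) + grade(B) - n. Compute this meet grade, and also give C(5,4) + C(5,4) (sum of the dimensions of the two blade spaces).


Meet grade = grade(A) + grade(B) - n
= 4 + 4 - 5 = 3
C(5,4) = 5
C(5,4) = 5
dim_A + dim_B = 5 + 5 = 10


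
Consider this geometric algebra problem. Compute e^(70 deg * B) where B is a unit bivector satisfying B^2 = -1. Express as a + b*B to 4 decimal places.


For a unit bivector B with B^2 = -1, the exponential series gives
e^(theta*B) = cos(theta) + sin(theta)*B (the GA analogue of Euler's formula).
theta = 70 degrees = 1.22173 rad
cos(70 deg) = 0.3420
sin(70 deg) = 0.9397
exp(theta*B) = 0.3420 + 0.9397*B


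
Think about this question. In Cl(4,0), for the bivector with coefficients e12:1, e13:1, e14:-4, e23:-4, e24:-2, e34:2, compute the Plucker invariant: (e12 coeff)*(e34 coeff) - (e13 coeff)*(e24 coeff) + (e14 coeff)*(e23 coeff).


Plucker relation: af - be + cd
a*f = 1*2 = 2
b*e = 1*(-2) = -2
c*d = (-4)*(-4) = 16
af - be + cd = 2 - (-2) + 16
= 20


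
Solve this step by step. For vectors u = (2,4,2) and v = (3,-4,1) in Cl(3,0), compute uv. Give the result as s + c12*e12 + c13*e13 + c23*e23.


In Cl(3,0): e_i^2 = 1, e_ie_j = -e_je_i for i != j.
Scalar part = u . v = 2*3 + 4*(-4) + 2*1
= 6 + (-16) + 2 = -8
e12 coeff = 2*(-4) - 4*3 = -8 - 12 = -20
e13 coeff = 2*1 - 2*3 = 2 - 6 = -4
e23 coeff = 4*1 - 2*(-4) = 4 - (-8) = 12
uv = -8 - 20*e12 - 4*e13 + 12*e23


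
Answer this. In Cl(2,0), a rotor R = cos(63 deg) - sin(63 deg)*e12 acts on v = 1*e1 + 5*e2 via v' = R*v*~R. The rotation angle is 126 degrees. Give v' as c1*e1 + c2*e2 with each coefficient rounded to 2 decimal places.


Rotor R = cos(63deg) - sin(63deg)*e12
Rotation angle theta = 2 * 63 = 126 degrees
v' = R*v*~R rotates v by theta.
cos(126deg) = -0.5878, sin(126deg) = 0.8090
v'_1 = 1*cos(126deg) - 5*sin(126deg)
= 1*(-0.5878) - 5*0.8090
= -4.63
v'_2 = 1*sin(126deg) + 5*cos(126deg)
= 1*0.8090 + 5*(-0.5878)
= -2.13
v' = -4.63*e1 - 2.13*e2


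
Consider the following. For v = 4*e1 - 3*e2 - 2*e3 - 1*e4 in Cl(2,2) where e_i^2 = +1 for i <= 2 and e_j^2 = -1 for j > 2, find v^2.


v^2 = sum of c_i^2 * e_i^2
Positive signature terms (e_i^2 = +1): 4^2 + (-3)^2 = 25
Negative signature terms (e_j^2 = -1): (-2)^2 + (-1)^2 = 5
v^2 = 25 - 5 = 20


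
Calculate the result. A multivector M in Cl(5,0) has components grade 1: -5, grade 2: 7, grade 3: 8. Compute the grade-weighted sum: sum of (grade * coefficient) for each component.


Grade-weighted sum = sum of grade_k * coefficient_k
1*(-5) = -5
2*7 = 14
3*8 = 24
Total = -5 + 14 + 24 = 33


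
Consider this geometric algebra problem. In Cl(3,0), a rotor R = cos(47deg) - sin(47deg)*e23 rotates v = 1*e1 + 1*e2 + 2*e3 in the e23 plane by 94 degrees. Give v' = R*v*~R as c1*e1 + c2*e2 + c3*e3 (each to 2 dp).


Rotor R = cos(47deg) - sin(47deg)*e23
Rotation angle theta = 2 * 47 = 94 degrees in the e23 plane (e2 -> e3).
The component perpendicular to the plane (e1) is invariant: v'_1 = v1 = 1.00
cos(94deg) = -0.0698, sin(94deg) = 0.9976
v'_2 = v2*cos(theta) - v3*sin(theta) = 1*(-0.0698) - 2*0.9976 = -2.06
v'_3 = v2*sin(theta) + v3*cos(theta) = 1*0.9976 + 2*(-0.0698) = 0.86
v' = 1.00*e1 - 2.06*e2 + 0.86*e3


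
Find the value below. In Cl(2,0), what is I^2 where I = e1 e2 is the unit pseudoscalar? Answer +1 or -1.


The pseudoscalar I = e1...e_n (product of all n generators) of Cl(p,q) satisfies I^2 = (-1)^(q + n(n-1)/2).
p = 2, q = 0, n = p + q = 2
n(n-1)/2 = 2 * 1 / 2 = 1
Exponent = q + n(n-1)/2 = 0 + 1 = 1
I^2 = (-1)^1 = -1


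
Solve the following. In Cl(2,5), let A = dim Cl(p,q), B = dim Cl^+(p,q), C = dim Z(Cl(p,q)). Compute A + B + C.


n = 2 + 5 = 7
Total dim = 2^7 = 128
Even subalgebra dim = 2^6 = 64
n is odd, so center dim = 2
Sum = 128 + 64 + 2 = 194


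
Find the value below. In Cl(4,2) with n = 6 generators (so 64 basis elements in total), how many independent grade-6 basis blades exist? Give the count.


Number of grade-k basis blades in Cl(p,q) with n = p + q is C(n, k).
n = 4 + 2 = 6
C(6, 6) = 6! / (6! * 0!)
= 720 / (720 * 1)
= 1


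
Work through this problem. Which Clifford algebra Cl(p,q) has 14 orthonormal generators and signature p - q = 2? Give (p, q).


We need p + q = 14 and p - q = 2.
Adding: 2p = 14 + 2 = 16, so p = 8.
Then q = 14 - 8 = 6.
(p, q) = (8, 6)


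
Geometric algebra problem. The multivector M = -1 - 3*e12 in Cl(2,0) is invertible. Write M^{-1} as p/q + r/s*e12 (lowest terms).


M = -1 - 3*e12, where e12^2 = -1.
Since M commutes with its reverse ~M = a - b*e12, M * ~M = a^2 - b^2*e12^2 = a^2 + b^2.
So M^{-1} = ~M / (a^2 + b^2) = (a - b*e12)/(a^2 + b^2).
a^2 + b^2 = 1 + 9 = 10
Scalar part = -1/10 = -1/10
Bivector coeff = 3/10 = 3/10
M^{-1} = -1/10 + 3/10*e12


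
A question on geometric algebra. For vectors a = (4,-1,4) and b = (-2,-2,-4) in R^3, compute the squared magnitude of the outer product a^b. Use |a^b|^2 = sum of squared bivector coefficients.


a wedge b = (a1*b2 - a2*b1)*e12 + (a1*b3 - a3*b1)*e13 + (a2*b3 - a3*b2)*e23
e12 coeff: 4*(-2) - (-1)*(-2) = -8 - 2 = -10
e13 coeff: 4*(-4) - 4*(-2) = -16 - (-8) = -8
e23 coeff: (-1)*(-4) - 4*(-2) = 4 - (-8) = 12
|a wedge b|^2 = (-10)^2 + (-8)^2 + 12^2
= 100 + 64 + 144
= 308


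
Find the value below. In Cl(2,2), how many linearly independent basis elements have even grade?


Even subalgebra dimension = 2^(n-1)
n = 2 + 2 = 4
2^(4 - 1) = 2^3 = 8
Verification: sum of C(4,k) for even k = 1 + 6 + 1 = 8
Result = 8


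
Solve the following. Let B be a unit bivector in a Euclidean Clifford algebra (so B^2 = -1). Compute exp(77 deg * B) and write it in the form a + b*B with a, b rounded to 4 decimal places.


For a unit bivector B with B^2 = -1, the exponential series gives
e^(theta*B) = cos(theta) + sin(theta)*B (the GA analogue of Euler's formula).
theta = 77 degrees = 1.343904 rad
cos(77 deg) = 0.2250
sin(77 deg) = 0.9744
exp(theta*B) = 0.2250 + 0.9744*B


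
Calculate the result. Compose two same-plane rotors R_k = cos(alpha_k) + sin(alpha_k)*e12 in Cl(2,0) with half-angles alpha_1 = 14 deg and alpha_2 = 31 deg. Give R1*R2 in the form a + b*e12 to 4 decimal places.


Same-plane rotors commute and their half-angles add:
R1*R2 = cos(a1 + a2) + sin(a1 + a2)*e12.
a1 + a2 = 14 + 31 = 45 deg
cos(45 deg) = 0.7071
sin(45 deg) = 0.7071
R1*R2 = 0.7071 + 0.7071*e12


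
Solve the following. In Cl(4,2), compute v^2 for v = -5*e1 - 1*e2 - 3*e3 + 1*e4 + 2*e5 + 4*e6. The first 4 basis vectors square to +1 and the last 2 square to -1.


v^2 = sum of c_i^2 * e_i^2
Positive signature terms (e_i^2 = +1): (-5)^2 + (-1)^2 + (-3)^2 + 1^2 = 36
Negative signature terms (e_j^2 = -1): 2^2 + 4^2 = 20
v^2 = 36 - 20 = 16


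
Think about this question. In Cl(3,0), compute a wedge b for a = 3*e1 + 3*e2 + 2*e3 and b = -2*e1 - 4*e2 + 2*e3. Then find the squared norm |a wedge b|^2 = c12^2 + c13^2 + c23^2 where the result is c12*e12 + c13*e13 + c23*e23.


a wedge b = (a1*b2 - a2*b1)*e12 + (a1*b3 - a3*b1)*e13 + (a2*b3 - a3*b2)*e23
e12 coeff: 3*(-4) - 3*(-2) = -12 - (-6) = -6
e13 coeff: 3*2 - 2*(-2) = 6 - (-4) = 10
e23 coeff: 3*2 - 2*(-4) = 6 - (-8) = 14
|a wedge b|^2 = (-6)^2 + 10^2 + 14^2
= 36 + 100 + 196
= 332


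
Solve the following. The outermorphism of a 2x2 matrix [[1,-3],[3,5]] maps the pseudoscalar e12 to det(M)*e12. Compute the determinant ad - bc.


The outermorphism of a linear map f sends e1^e2 to f(e1)^f(e2).
f(e1) = 1*e1 + 3*e2
f(e2) = -3*e1 + 5*e2
f(e1) ^ f(e2) = (1*e1 + 3*e2) ^ (-3*e1 + 5*e2)
= 1*5*e12 + 3*(-3)*e21
= (5 - (-9))*e12
= 14*e12
Coefficient = 14


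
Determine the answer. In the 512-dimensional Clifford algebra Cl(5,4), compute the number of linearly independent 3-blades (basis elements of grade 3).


Number of grade-k basis blades in Cl(p,q) with n = p + q is C(n, k).
n = 5 + 4 = 9
C(9, 3) = 9! / (3! * 6!)
= 362880 / (6 * 720)
= 84


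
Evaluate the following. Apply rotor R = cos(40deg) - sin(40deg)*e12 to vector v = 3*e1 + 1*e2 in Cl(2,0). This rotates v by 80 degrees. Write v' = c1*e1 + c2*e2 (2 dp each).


Rotor R = cos(40deg) - sin(40deg)*e12
Rotation angle theta = 2 * 40 = 80 degrees
v' = R*v*~R rotates v by theta.
cos(80deg) = 0.1736, sin(80deg) = 0.9848
v'_1 = 3*cos(80deg) - 1*sin(80deg)
= 3*0.1736 - 1*0.9848
= -0.46
v'_2 = 3*sin(80deg) + 1*cos(80deg)
= 3*0.9848 + 1*0.1736
= 3.13
v' = -0.46*e1 + 3.13*e2


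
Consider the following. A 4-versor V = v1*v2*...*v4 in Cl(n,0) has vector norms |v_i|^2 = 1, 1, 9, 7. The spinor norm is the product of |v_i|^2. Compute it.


Spinor norm N(V) = |v1|^2 * |v2|^2 * ... * |v4|^2
= 1 * 1 * 9 * 7
Running product: 1, 1, 9, 63
N(V) = 63


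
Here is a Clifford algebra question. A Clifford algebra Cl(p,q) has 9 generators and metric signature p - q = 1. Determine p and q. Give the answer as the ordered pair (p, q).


We need p + q = 9 and p - q = 1.
Adding: 2p = 9 + 1 = 10, so p = 5.
Then q = 9 - 5 = 4.
(p, q) = (5, 4)


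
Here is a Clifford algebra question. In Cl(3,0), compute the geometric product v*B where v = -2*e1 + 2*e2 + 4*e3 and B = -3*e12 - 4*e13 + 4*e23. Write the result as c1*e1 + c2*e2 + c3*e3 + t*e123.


vB has grade-1 (vector) and grade-3 (trivector) parts: vB = (v _| B) + (v ^ B).
Vector part <vB>_1:
  e1: -v2*b12 - v3*b13 = -(2)*(-3) - (4)*(-4) = 22
  e2: v1*b12 - v3*b23 = (-2)*(-3) - (4)*(4) = -10
  e3: v1*b13 + v2*b23 = (-2)*(-4) + (2)*(4) = 16
Trivector part <vB>_3:
  e123: v1*b23 - v2*b13 + v3*b12 = (-2)*(4) - (2)*(-4) + (4)*(-3) = -12
vB = 22*e1 - 10*e2 + 16*e3 - 12*e123


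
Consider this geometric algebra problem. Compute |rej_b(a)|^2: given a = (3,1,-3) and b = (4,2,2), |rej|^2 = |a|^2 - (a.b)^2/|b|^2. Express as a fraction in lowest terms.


|a|^2 = 3^2 + 1^2 + (-3)^2 = 19
|b|^2 = 4^2 + 2^2 + 2^2 = 24
a . b = 3*4 + 1*2 + (-3)*2 = 8
(a.b)^2 = 8^2 = 64
|rej|^2 = 19 - 64/24
= (456 - 64)/24
= 392/24
In lowest terms: 49/3


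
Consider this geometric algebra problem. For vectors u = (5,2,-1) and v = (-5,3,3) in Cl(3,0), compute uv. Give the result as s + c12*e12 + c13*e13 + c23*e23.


In Cl(3,0): e_i^2 = 1, e_ie_j = -e_je_i for i != j.
Scalar part = u . v = 5*(-5) + 2*3 + (-1)*3
= -25 + 6 + (-3) = -22
e12 coeff = 5*3 - 2*(-5) = 15 - (-10) = 25
e13 coeff = 5*3 - (-1)*(-5) = 15 - 5 = 10
e23 coeff = 2*3 - (-1)*3 = 6 - (-3) = 9
uv = -22 + 25*e12 + 10*e13 + 9*e23


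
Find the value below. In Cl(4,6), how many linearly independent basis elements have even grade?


Even subalgebra dimension = 2^(n-1)
n = 4 + 6 = 10
2^(10 - 1) = 2^9 = 512
Verification: sum of C(10,k) for even k = 1 + 45 + 210 + 210 + 45 + 1 = 512
Result = 512


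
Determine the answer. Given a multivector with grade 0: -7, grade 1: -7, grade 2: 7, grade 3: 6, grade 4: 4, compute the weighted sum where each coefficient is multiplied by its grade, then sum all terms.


Grade-weighted sum = sum of grade_k * coefficient_k
0*(-7) = 0
1*(-7) = -7
2*7 = 14
3*6 = 18
4*4 = 16
Total = 0 + (-7) + 14 + 18 + 16 = 41


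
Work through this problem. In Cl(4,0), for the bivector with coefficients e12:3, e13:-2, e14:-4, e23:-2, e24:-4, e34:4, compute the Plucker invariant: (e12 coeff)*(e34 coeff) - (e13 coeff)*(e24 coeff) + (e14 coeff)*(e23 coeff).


Plucker relation: af - be + cd
a*f = 3*4 = 12
b*e = (-2)*(-4) = 8
c*d = (-4)*(-2) = 8
af - be + cd = 12 - 8 + 8
= 12


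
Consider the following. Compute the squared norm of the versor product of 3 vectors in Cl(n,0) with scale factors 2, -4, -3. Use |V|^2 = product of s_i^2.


Each vector v_i has |v_i|^2 = s_i^2
Squared scales: 2^2 = 4, (-4)^2 = 16, (-3)^2 = 9
|V|^2 = 4 * 16 * 9
= 576


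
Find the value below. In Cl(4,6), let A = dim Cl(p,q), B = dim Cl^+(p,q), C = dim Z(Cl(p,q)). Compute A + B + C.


n = 4 + 6 = 10
Total dim = 2^10 = 1024
Even subalgebra dim = 2^9 = 512
n is even, so center dim = 1
Sum = 1024 + 512 + 1 = 1537


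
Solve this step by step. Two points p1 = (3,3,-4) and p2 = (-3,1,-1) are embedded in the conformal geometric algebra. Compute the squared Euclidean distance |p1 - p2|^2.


p1 - p2 = (6, 2, -3)
|p1 - p2|^2 = 6^2 + 2^2 + (-3)^2
= 36 + 4 + 9
= 49


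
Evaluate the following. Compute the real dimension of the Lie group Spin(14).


Spin(n) double-covers SO(n); both have Lie algebra so(n) of dimension n(n-1)/2.
n = 14
n(n-1) = 14 * 13 = 182
dim Spin(14) = 182/2 = 91
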